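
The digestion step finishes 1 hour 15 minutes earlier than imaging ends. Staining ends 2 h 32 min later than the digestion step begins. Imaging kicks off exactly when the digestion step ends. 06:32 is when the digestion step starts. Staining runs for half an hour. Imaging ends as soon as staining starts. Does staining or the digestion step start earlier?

Staining ends at 06:32 + 152 min = 09:04.
Staining starts at 09:04 − 30 min = 08:34.
Staining starts at 08:34 and the digestion step starts at 06:32, so the digestion step is first.

the digestion step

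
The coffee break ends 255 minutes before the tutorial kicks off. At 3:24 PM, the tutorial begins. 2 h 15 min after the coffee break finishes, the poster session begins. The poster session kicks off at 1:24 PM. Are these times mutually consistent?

Yes

The coffee break ends at 3:24 PM − 255 min = 11:09 AM.
The poster session starts at 11:09 AM + 135 min = 1:24 PM.
That matches the stated 1:24 PM, so the schedule is consistent.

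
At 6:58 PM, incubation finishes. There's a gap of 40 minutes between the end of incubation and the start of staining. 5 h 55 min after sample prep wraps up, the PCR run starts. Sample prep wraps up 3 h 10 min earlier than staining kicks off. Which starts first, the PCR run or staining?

Staining starts at 6:58 PM + 40 min = 7:38 PM.
Sample prep ends at 7:38 PM − 190 min = 4:28 PM.
The PCR run starts at 4:28 PM + 355 min = 10:23 PM.
The PCR run starts at 10:23 PM and staining starts at 7:38 PM, so staining is first.

staining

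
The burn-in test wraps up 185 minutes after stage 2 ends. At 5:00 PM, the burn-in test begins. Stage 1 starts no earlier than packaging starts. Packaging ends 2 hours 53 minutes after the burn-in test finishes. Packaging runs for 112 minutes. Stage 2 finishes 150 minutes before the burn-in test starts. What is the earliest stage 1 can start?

6:36 PM

Stage 2 ends at 5:00 PM − 150 min = 2:30 PM.
The burn-in test ends at 2:30 PM + 185 min = 5:35 PM.
Packaging ends at 5:35 PM + 173 min = 8:28 PM.
Packaging starts at 8:28 PM − 112 min = 6:36 PM.
Stage 1 is bounded by packaging, so the earliest it can start is 6:36 PM.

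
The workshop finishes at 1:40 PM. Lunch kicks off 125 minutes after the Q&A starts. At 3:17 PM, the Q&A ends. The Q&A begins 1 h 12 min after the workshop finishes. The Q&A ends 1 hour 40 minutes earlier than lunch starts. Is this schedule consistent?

Yes

The Q&A starts at 1:40 PM + 72 min = 2:52 PM.
Lunch starts at 2:52 PM + 125 min = 4:57 PM.
The Q&A ends at 4:57 PM − 100 min = 3:17 PM.
That matches the stated 3:17 PM, so the schedule is consistent.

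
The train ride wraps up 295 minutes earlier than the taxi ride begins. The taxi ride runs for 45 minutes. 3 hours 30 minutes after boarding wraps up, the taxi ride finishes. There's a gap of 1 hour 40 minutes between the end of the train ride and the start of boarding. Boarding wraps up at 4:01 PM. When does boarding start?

The taxi ride ends at 4:01 PM + 210 min = 7:31 PM.
The taxi ride starts at 7:31 PM − 45 min = 6:46 PM.
The train ride ends at 6:46 PM − 295 min = 1:51 PM.
Boarding starts at 1:51 PM + 100 min = 3:31 PM.

3:31 PM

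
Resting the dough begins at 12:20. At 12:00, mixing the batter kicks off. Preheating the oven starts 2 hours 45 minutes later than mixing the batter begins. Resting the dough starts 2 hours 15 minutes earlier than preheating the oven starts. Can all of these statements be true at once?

Preheating the oven starts at 12:00 + 165 min = 14:45.
Resting the dough starts at 14:45 − 135 min = 12:30.
But resting the dough is also said to start at 12:20 — a 10-minute conflict.

No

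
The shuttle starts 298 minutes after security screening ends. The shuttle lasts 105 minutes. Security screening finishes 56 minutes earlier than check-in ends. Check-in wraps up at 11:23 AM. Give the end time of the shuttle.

5:10 PM

Security screening ends at 11:23 AM − 56 min = 10:27 AM.
The shuttle starts at 10:27 AM + 298 min = 3:25 PM.
The shuttle ends at 3:25 PM + 105 min = 5:10 PM.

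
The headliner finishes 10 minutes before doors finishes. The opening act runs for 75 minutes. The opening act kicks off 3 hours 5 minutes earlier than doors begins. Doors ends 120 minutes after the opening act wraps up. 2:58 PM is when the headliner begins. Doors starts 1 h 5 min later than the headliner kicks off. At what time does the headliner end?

Doors starts at 2:58 PM + 65 min = 4:03 PM.
The opening act starts at 4:03 PM − 185 min = 12:58 PM.
The opening act ends at 12:58 PM + 75 min = 2:13 PM.
Doors ends at 2:13 PM + 120 min = 4:13 PM.
The headliner ends at 4:13 PM − 10 min = 4:03 PM.

4:03 PM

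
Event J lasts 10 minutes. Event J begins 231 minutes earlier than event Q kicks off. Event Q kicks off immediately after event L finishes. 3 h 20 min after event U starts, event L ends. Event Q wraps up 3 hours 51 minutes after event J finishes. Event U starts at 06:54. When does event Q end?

Event L ends at 06:54 + 200 min = 10:14.
So event Q starts at 10:14.
Event J starts at 10:14 − 231 min = 06:23.
Event J ends at 06:23 + 10 min = 06:33.
Event Q ends at 06:33 + 231 min = 10:24.

10:24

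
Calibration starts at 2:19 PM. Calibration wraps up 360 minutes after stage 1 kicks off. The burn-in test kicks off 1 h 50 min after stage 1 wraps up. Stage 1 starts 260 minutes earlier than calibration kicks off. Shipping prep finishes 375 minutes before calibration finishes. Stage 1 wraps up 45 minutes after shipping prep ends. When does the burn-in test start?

Stage 1 starts at 2:19 PM − 260 min = 9:59 AM.
Calibration ends at 9:59 AM + 360 min = 3:59 PM.
Shipping prep ends at 3:59 PM − 375 min = 9:44 AM.
Stage 1 ends at 9:44 AM + 45 min = 10:29 AM.
The burn-in test starts at 10:29 AM + 110 min = 12:19 PM.

12:19 PM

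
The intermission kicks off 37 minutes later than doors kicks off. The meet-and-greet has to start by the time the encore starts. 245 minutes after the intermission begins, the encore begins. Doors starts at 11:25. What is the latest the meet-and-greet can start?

The intermission starts at 11:25 + 37 min = 12:02.
The encore starts at 12:02 + 245 min = 16:07.
The meet-and-greet is bounded by the encore, so the latest it can start is 16:07.

16:07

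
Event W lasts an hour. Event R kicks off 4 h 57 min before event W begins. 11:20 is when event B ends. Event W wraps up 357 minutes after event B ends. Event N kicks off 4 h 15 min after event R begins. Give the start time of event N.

Event W ends at 11:20 + 357 min = 17:17.
Event W starts at 17:17 − 60 min = 16:17.
Event R starts at 16:17 − 297 min = 11:20.
Event N starts at 11:20 + 255 min = 15:35.

15:35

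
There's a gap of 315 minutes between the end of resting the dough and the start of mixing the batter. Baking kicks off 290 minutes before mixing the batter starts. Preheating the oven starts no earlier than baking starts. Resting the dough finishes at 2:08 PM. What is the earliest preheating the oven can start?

Mixing the batter starts at 2:08 PM + 315 min = 7:23 PM.
Baking starts at 7:23 PM − 290 min = 2:33 PM.
Preheating the oven is bounded by baking, so the earliest it can start is 2:33 PM.

2:33 PM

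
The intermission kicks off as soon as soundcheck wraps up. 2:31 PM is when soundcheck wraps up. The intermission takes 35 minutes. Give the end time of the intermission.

3:06 PM

The intermission starts at 2:31 PM.
The intermission ends at 2:31 PM + 35 min = 3:06 PM.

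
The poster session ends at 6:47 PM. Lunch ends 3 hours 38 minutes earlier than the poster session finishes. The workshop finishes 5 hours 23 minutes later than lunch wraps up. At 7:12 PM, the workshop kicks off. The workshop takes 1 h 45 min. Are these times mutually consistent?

Lunch ends at 6:47 PM − 218 min = 3:09 PM.
The workshop ends at 3:09 PM + 323 min = 8:32 PM.
The workshop starts at 8:32 PM − 105 min = 6:47 PM.
But the workshop is also said to start at 7:12 PM — a 25-minute conflict.

No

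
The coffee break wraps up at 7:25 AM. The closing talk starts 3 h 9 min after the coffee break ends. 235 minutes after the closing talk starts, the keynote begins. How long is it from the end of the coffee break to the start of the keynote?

The closing talk starts at 7:25 AM + 189 min = 10:34 AM.
The keynote starts at 10:34 AM + 235 min = 2:29 PM.
From 7:25 AM to 2:29 PM is 7 h 4 min.

7 h 4 min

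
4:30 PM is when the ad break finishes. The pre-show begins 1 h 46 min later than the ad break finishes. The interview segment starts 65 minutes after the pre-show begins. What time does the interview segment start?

7:21 PM

The pre-show starts at 4:30 PM + 106 min = 6:16 PM.
The interview segment starts at 6:16 PM + 65 min = 7:21 PM.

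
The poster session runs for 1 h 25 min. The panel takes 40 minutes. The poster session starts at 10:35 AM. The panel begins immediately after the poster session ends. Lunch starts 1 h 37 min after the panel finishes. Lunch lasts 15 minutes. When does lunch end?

2:32 PM

The poster session ends at 10:35 AM + 85 min = 12:00 PM.
So the panel starts at 12:00 PM.
The panel ends at 12:00 PM + 40 min = 12:40 PM.
Lunch starts at 12:40 PM + 97 min = 2:17 PM.
Lunch ends at 2:17 PM + 15 min = 2:32 PM.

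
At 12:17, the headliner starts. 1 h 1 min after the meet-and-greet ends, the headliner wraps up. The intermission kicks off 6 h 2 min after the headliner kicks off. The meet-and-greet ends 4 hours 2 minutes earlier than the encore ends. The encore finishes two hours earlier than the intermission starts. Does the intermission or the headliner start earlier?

the headliner

The intermission starts at 12:17 + 362 min = 18:19.
The intermission starts at 18:19 and the headliner starts at 12:17, so the headliner is first.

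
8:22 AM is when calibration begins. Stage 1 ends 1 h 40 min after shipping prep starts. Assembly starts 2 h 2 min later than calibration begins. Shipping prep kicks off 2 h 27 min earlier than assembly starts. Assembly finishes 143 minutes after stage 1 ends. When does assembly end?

Assembly starts at 8:22 AM + 122 min = 10:24 AM.
Shipping prep starts at 10:24 AM − 147 min = 7:57 AM.
Stage 1 ends at 7:57 AM + 100 min = 9:37 AM.
Assembly ends at 9:37 AM + 143 min = 12:00 PM.

12:00 PM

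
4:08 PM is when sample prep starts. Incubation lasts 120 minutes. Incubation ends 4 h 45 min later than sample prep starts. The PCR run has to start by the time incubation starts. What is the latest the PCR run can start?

Incubation ends at 4:08 PM + 285 min = 8:53 PM.
Incubation starts at 8:53 PM − 120 min = 6:53 PM.
The PCR run is bounded by incubation, so the latest it can start is 6:53 PM.

6:53 PM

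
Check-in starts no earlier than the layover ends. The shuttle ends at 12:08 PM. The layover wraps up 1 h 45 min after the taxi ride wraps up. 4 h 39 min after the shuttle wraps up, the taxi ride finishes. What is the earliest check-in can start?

6:32 PM

The taxi ride ends at 12:08 PM + 279 min = 4:47 PM.
The layover ends at 4:47 PM + 105 min = 6:32 PM.
Check-in is bounded by the layover, so the earliest it can start is 6:32 PM.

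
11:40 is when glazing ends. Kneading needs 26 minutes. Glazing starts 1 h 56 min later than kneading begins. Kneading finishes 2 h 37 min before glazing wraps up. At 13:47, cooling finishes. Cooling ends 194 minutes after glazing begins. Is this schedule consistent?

Kneading ends at 11:40 − 157 min = 09:03.
Kneading starts at 09:03 − 26 min = 08:37.
Glazing starts at 08:37 + 116 min = 10:33.
Cooling ends at 10:33 + 194 min = 13:47.
That matches the stated 13:47, so the schedule is consistent.

Yes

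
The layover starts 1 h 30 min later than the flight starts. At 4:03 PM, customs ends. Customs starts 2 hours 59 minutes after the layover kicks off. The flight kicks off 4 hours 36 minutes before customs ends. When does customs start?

The flight starts at 4:03 PM − 276 min = 11:27 AM.
The layover starts at 11:27 AM + 90 min = 12:57 PM.
Customs starts at 12:57 PM + 179 min = 3:56 PM.

3:56 PM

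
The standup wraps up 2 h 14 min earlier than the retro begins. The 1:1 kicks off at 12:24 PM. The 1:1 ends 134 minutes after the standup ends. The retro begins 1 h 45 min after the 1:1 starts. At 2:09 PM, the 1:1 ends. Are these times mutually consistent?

The retro starts at 12:24 PM + 105 min = 2:09 PM.
The standup ends at 2:09 PM − 134 min = 11:55 AM.
The 1:1 ends at 11:55 AM + 134 min = 2:09 PM.
That matches the stated 2:09 PM, so the schedule is consistent.

Yes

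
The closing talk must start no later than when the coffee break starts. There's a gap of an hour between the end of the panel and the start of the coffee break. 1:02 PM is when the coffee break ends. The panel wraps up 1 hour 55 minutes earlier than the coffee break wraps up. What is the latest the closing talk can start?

12:07 PM

The panel ends at 1:02 PM − 115 min = 11:07 AM.
The coffee break starts at 11:07 AM + 60 min = 12:07 PM.
The closing talk is bounded by the coffee break, so the latest it can start is 12:07 PM.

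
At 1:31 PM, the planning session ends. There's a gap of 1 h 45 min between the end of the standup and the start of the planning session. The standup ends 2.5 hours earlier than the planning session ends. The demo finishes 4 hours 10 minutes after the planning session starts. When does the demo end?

The standup ends at 1:31 PM − 150 min = 11:01 AM.
The planning session starts at 11:01 AM + 105 min = 12:46 PM.
The demo ends at 12:46 PM + 250 min = 4:56 PM.

4:56 PM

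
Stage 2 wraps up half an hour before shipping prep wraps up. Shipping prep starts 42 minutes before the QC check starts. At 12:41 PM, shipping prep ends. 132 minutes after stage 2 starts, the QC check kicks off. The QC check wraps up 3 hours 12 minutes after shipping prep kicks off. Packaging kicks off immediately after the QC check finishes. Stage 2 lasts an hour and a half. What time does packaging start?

Stage 2 ends at 12:41 PM − 30 min = 12:11 PM.
Stage 2 starts at 12:11 PM − 90 min = 10:41 AM.
The QC check starts at 10:41 AM + 132 min = 12:53 PM.
Shipping prep starts at 12:53 PM − 42 min = 12:11 PM.
The QC check ends at 12:11 PM + 192 min = 3:23 PM.
So packaging starts at 3:23 PM.

3:23 PM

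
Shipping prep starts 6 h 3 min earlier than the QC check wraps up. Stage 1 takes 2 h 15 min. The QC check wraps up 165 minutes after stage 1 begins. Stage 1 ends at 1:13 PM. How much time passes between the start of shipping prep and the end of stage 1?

Stage 1 starts at 1:13 PM − 135 min = 10:58 AM.
The QC check ends at 10:58 AM + 165 min = 1:43 PM.
Shipping prep starts at 1:43 PM − 363 min = 7:40 AM.
From 7:40 AM to 1:13 PM is 5 hours 33 minutes.

5 hours 33 minutes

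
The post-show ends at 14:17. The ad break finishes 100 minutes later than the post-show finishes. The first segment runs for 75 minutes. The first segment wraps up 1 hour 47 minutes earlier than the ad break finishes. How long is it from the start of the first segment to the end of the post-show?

The ad break ends at 14:17 + 100 min = 15:57.
The first segment ends at 15:57 − 107 min = 14:10.
The first segment starts at 14:10 − 75 min = 12:55.
From 12:55 to 14:17 is 1 h 22 min.

1 h 22 min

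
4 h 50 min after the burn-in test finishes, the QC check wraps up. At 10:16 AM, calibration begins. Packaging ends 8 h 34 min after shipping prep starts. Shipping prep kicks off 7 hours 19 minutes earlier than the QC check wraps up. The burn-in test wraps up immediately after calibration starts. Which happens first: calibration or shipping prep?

shipping prep

The burn-in test ends at 10:16 AM.
The QC check ends at 10:16 AM + 290 min = 3:06 PM.
Shipping prep starts at 3:06 PM − 439 min = 7:47 AM.
Calibration starts at 10:16 AM and shipping prep starts at 7:47 AM, so shipping prep is first.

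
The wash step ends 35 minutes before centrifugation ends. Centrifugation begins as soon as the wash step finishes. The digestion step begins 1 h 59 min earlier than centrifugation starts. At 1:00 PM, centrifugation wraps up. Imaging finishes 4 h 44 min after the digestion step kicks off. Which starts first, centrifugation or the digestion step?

the digestion step

The wash step ends at 1:00 PM − 35 min = 12:25 PM.
So centrifugation starts at 12:25 PM.
The digestion step starts at 12:25 PM − 119 min = 10:26 AM.
Centrifugation starts at 12:25 PM and the digestion step starts at 10:26 AM, so the digestion step is first.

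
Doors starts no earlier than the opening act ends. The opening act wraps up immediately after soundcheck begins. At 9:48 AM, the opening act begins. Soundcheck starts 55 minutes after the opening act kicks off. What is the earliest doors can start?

10:43 AM

Soundcheck starts at 9:48 AM + 55 min = 10:43 AM.
So the opening act ends at 10:43 AM.
Doors is bounded by the opening act, so the earliest it can start is 10:43 AM.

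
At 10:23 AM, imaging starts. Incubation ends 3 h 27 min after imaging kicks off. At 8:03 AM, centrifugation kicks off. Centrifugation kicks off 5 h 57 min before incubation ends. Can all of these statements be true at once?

Incubation ends at 10:23 AM + 207 min = 1:50 PM.
Centrifugation starts at 1:50 PM − 357 min = 7:53 AM.
But centrifugation is also said to start at 8:03 AM — a 10-minute conflict.

No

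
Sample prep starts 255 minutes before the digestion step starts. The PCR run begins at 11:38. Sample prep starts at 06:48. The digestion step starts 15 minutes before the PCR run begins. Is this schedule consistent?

The digestion step starts at 11:38 − 15 min = 11:23.
Sample prep starts at 11:23 − 255 min = 07:08.
But sample prep is also said to start at 06:48 — a 20-minute conflict.

No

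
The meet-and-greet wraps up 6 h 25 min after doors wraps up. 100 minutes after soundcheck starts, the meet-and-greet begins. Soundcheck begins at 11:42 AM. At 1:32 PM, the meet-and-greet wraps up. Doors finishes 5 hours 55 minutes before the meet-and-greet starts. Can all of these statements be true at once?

The meet-and-greet starts at 11:42 AM + 100 min = 1:22 PM.
Doors ends at 1:22 PM − 355 min = 7:27 AM.
The meet-and-greet ends at 7:27 AM + 385 min = 1:52 PM.
But the meet-and-greet is also said to end at 1:32 PM — a 20-minute conflict.

No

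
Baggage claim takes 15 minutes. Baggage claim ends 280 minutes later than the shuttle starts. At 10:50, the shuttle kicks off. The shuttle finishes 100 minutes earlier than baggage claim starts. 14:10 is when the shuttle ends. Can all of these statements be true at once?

Baggage claim ends at 10:50 + 280 min = 15:30.
Baggage claim starts at 15:30 − 15 min = 15:15.
The shuttle ends at 15:15 − 100 min = 13:35.
But the shuttle is also said to end at 14:10 — a 35-minute conflict.

No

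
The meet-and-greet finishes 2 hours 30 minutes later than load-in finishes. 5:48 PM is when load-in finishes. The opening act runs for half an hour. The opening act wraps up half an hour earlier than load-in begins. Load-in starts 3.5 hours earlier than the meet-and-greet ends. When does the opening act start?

The meet-and-greet ends at 5:48 PM + 150 min = 8:18 PM.
Load-in starts at 8:18 PM − 210 min = 4:48 PM.
The opening act ends at 4:48 PM − 30 min = 4:18 PM.
The opening act starts at 4:18 PM − 30 min = 3:48 PM.

3:48 PM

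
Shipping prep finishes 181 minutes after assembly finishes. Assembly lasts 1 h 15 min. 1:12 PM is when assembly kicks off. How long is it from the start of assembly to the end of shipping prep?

4 h 16 min

Assembly ends at 1:12 PM + 75 min = 2:27 PM.
Shipping prep ends at 2:27 PM + 181 min = 5:28 PM.
From 1:12 PM to 5:28 PM is 4 h 16 min.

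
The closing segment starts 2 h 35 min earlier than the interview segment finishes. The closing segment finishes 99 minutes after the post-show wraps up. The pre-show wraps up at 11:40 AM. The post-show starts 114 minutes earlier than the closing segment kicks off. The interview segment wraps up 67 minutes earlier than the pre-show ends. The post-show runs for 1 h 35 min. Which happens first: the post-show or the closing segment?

the post-show

The interview segment ends at 11:40 AM − 67 min = 10:33 AM.
The closing segment starts at 10:33 AM − 155 min = 7:58 AM.
The post-show starts at 7:58 AM − 114 min = 6:04 AM.
The post-show starts at 6:04 AM and the closing segment starts at 7:58 AM, so the post-show is first.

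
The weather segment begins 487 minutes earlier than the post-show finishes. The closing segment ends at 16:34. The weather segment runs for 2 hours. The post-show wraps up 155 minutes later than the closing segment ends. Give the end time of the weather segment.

The post-show ends at 16:34 + 155 min = 19:09.
The weather segment starts at 19:09 − 487 min = 11:02.
The weather segment ends at 11:02 + 120 min = 13:02.

13:02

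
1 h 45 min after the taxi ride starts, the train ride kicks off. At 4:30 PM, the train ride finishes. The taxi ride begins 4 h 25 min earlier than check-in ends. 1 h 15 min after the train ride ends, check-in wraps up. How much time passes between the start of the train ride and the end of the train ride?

Check-in ends at 4:30 PM + 75 min = 5:45 PM.
The taxi ride starts at 5:45 PM − 265 min = 1:20 PM.
The train ride starts at 1:20 PM + 105 min = 3:05 PM.
From 3:05 PM to 4:30 PM is 85 minutes.

85 minutes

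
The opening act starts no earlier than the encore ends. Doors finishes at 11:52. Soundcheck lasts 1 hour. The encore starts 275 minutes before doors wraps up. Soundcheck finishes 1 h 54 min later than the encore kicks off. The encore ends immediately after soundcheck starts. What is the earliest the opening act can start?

08:11

The encore starts at 11:52 − 275 min = 07:17.
Soundcheck ends at 07:17 + 114 min = 09:11.
Soundcheck starts at 09:11 − 60 min = 08:11.
So the encore ends at 08:11.
The opening act is bounded by the encore, so the earliest it can start is 08:11.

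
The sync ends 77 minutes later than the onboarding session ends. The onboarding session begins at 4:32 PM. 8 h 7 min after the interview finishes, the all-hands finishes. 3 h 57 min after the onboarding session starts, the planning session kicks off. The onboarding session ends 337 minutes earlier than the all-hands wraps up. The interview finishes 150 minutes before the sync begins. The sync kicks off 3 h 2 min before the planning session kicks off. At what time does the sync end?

6:44 PM

The planning session starts at 4:32 PM + 237 min = 8:29 PM.
The sync starts at 8:29 PM − 182 min = 5:27 PM.
The interview ends at 5:27 PM − 150 min = 2:57 PM.
The all-hands ends at 2:57 PM + 487 min = 11:04 PM.
The onboarding session ends at 11:04 PM − 337 min = 5:27 PM.
The sync ends at 5:27 PM + 77 min = 6:44 PM.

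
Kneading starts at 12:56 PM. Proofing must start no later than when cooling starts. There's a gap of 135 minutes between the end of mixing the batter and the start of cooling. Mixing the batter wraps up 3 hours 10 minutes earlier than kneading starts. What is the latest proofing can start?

Mixing the batter ends at 12:56 PM − 190 min = 9:46 AM.
Cooling starts at 9:46 AM + 135 min = 12:01 PM.
Proofing is bounded by cooling, so the latest it can start is 12:01 PM.

12:01 PM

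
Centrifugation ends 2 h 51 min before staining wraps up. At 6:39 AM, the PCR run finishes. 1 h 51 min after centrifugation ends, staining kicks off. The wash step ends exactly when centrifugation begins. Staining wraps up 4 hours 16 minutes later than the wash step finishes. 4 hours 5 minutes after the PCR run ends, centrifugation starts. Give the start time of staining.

Centrifugation starts at 6:39 AM + 245 min = 10:44 AM.
So the wash step ends at 10:44 AM.
Staining ends at 10:44 AM + 256 min = 3:00 PM.
Centrifugation ends at 3:00 PM − 171 min = 12:09 PM.
Staining starts at 12:09 PM + 111 min = 2:00 PM.

2:00 PM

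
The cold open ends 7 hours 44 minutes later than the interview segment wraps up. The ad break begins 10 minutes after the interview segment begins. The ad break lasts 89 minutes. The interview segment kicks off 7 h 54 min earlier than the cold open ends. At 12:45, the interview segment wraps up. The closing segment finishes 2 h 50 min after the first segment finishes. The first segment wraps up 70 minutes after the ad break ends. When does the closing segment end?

The cold open ends at 12:45 + 464 min = 20:29.
The interview segment starts at 20:29 − 474 min = 12:35.
The ad break starts at 12:35 + 10 min = 12:45.
The ad break ends at 12:45 + 89 min = 14:14.
The first segment ends at 14:14 + 70 min = 15:24.
The closing segment ends at 15:24 + 170 min = 18:14.

18:14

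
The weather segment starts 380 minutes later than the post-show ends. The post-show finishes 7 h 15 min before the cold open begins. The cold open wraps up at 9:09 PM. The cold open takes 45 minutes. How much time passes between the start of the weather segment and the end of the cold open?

1 h 40 min

The cold open starts at 9:09 PM − 45 min = 8:24 PM.
The post-show ends at 8:24 PM − 435 min = 1:09 PM.
The weather segment starts at 1:09 PM + 380 min = 7:29 PM.
From 7:29 PM to 9:09 PM is 1 h 40 min.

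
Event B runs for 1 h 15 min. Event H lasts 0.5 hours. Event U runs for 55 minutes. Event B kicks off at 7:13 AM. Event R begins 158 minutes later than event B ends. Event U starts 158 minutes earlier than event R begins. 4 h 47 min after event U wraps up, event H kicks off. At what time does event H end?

Event B ends at 7:13 AM + 75 min = 8:28 AM.
Event R starts at 8:28 AM + 158 min = 11:06 AM.
Event U starts at 11:06 AM − 158 min = 8:28 AM.
Event U ends at 8:28 AM + 55 min = 9:23 AM.
Event H starts at 9:23 AM + 287 min = 2:10 PM.
Event H ends at 2:10 PM + 30 min = 2:40 PM.

2:40 PM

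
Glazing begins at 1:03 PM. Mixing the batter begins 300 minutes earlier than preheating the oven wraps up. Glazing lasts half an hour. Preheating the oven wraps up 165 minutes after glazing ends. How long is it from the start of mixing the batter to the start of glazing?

Glazing ends at 1:03 PM + 30 min = 1:33 PM.
Preheating the oven ends at 1:33 PM + 165 min = 4:18 PM.
Mixing the batter starts at 4:18 PM − 300 min = 11:18 AM.
From 11:18 AM to 1:03 PM is 1 h 45 min.

1 h 45 min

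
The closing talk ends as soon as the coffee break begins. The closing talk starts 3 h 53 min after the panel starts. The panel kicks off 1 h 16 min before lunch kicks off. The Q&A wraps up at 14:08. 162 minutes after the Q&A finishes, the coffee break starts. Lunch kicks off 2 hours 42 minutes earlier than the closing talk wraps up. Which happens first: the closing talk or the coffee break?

the closing talk

The coffee break starts at 14:08 + 162 min = 16:50.
So the closing talk ends at 16:50.
Lunch starts at 16:50 − 162 min = 14:08.
The panel starts at 14:08 − 76 min = 12:52.
The closing talk starts at 12:52 + 233 min = 16:45.
The closing talk starts at 16:45 and the coffee break starts at 16:50, so the closing talk is first.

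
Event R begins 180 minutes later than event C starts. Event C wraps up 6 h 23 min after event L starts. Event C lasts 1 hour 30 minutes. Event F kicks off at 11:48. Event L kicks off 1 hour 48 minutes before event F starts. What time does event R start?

17:53

Event L starts at 11:48 − 108 min = 10:00.
Event C ends at 10:00 + 383 min = 16:23.
Event C starts at 16:23 − 90 min = 14:53.
Event R starts at 14:53 + 180 min = 17:53.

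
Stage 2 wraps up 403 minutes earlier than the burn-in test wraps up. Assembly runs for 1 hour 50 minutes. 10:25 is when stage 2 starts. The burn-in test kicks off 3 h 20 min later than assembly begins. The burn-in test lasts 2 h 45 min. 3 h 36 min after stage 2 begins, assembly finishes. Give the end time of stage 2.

Assembly ends at 10:25 + 216 min = 14:01.
Assembly starts at 14:01 − 110 min = 12:11.
The burn-in test starts at 12:11 + 200 min = 15:31.
The burn-in test ends at 15:31 + 165 min = 18:16.
Stage 2 ends at 18:16 − 403 min = 11:33.

11:33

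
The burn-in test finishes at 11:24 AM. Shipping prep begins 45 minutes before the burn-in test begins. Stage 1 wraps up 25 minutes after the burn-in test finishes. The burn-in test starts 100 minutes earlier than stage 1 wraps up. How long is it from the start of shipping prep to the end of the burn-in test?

two hours

Stage 1 ends at 11:24 AM + 25 min = 11:49 AM.
The burn-in test starts at 11:49 AM − 100 min = 10:09 AM.
Shipping prep starts at 10:09 AM − 45 min = 9:24 AM.
From 9:24 AM to 11:24 AM is two hours.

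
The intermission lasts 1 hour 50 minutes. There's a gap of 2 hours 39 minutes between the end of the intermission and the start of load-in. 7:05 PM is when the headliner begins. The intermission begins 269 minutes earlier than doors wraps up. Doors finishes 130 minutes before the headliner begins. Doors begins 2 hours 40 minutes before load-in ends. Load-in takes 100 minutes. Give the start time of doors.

Doors ends at 7:05 PM − 130 min = 4:55 PM.
The intermission starts at 4:55 PM − 269 min = 12:26 PM.
The intermission ends at 12:26 PM + 110 min = 2:16 PM.
Load-in starts at 2:16 PM + 159 min = 4:55 PM.
Load-in ends at 4:55 PM + 100 min = 6:35 PM.
Doors starts at 6:35 PM − 160 min = 3:55 PM.

3:55 PM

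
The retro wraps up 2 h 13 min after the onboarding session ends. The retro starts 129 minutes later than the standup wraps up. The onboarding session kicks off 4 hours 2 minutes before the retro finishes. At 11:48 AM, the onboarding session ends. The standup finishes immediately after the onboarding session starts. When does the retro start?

12:08 PM

The retro ends at 11:48 AM + 133 min = 2:01 PM.
The onboarding session starts at 2:01 PM − 242 min = 9:59 AM.
So the standup ends at 9:59 AM.
The retro starts at 9:59 AM + 129 min = 12:08 PM.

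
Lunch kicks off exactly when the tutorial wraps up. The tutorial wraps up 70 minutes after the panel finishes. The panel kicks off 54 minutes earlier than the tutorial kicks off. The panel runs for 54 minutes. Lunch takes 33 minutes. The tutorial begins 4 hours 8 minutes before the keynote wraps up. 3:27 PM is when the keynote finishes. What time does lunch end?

1:02 PM

The tutorial starts at 3:27 PM − 248 min = 11:19 AM.
The panel starts at 11:19 AM − 54 min = 10:25 AM.
The panel ends at 10:25 AM + 54 min = 11:19 AM.
The tutorial ends at 11:19 AM + 70 min = 12:29 PM.
So lunch starts at 12:29 PM.
Lunch ends at 12:29 PM + 33 min = 1:02 PM.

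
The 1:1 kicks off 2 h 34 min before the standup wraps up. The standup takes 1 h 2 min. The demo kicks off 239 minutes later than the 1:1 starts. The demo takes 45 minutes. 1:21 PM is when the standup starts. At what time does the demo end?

The standup ends at 1:21 PM + 62 min = 2:23 PM.
The 1:1 starts at 2:23 PM − 154 min = 11:49 AM.
The demo starts at 11:49 AM + 239 min = 3:48 PM.
The demo ends at 3:48 PM + 45 min = 4:33 PM.

4:33 PM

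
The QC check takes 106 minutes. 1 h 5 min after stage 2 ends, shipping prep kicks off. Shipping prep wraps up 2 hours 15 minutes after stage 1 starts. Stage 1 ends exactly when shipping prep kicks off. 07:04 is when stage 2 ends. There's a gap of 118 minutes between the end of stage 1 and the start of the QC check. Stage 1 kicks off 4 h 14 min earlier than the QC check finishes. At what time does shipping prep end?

Shipping prep starts at 07:04 + 65 min = 08:09.
So stage 1 ends at 08:09.
The QC check starts at 08:09 + 118 min = 10:07.
The QC check ends at 10:07 + 106 min = 11:53.
Stage 1 starts at 11:53 − 254 min = 07:39.
Shipping prep ends at 07:39 + 135 min = 09:54.

09:54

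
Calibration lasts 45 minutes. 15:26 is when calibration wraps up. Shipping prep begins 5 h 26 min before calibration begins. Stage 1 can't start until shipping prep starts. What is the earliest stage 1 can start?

Calibration starts at 15:26 − 45 min = 14:41.
Shipping prep starts at 14:41 − 326 min = 09:15.
Stage 1 is bounded by shipping prep, so the earliest it can start is 09:15.

09:15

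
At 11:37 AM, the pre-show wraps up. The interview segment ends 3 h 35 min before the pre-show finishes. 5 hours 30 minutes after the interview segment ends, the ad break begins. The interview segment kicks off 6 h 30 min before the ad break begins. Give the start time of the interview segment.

The interview segment ends at 11:37 AM − 215 min = 8:02 AM.
The ad break starts at 8:02 AM + 330 min = 1:32 PM.
The interview segment starts at 1:32 PM − 390 min = 7:02 AM.

7:02 AM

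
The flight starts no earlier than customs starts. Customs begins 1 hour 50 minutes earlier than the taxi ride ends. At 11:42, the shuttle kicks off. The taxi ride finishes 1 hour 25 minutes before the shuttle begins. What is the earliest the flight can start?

08:27

The taxi ride ends at 11:42 − 85 min = 10:17.
Customs starts at 10:17 − 110 min = 08:27.
The flight is bounded by customs, so the earliest it can start is 08:27.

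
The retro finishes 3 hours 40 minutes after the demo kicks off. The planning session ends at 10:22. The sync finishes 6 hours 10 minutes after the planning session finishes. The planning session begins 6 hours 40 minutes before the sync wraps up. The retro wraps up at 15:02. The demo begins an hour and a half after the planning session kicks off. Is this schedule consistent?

The sync ends at 10:22 + 370 min = 16:32.
The planning session starts at 16:32 − 400 min = 09:52.
The demo starts at 09:52 + 90 min = 11:22.
The retro ends at 11:22 + 220 min = 15:02.
That matches the stated 15:02, so the schedule is consistent.

Yes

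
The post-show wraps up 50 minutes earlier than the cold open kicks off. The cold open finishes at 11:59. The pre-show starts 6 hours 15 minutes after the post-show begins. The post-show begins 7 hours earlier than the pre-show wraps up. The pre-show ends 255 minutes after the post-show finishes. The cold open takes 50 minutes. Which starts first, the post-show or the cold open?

The cold open starts at 11:59 − 50 min = 11:09.
The post-show ends at 11:09 − 50 min = 10:19.
The pre-show ends at 10:19 + 255 min = 14:34.
The post-show starts at 14:34 − 420 min = 07:34.
The post-show starts at 07:34 and the cold open starts at 11:09, so the post-show is first.

the post-show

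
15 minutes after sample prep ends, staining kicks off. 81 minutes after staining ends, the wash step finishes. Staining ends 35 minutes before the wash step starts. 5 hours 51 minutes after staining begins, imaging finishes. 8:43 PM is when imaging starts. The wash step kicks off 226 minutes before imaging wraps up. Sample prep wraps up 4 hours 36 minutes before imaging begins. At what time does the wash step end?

7:13 PM

Sample prep ends at 8:43 PM − 276 min = 4:07 PM.
Staining starts at 4:07 PM + 15 min = 4:22 PM.
Imaging ends at 4:22 PM + 351 min = 10:13 PM.
The wash step starts at 10:13 PM − 226 min = 6:27 PM.
Staining ends at 6:27 PM − 35 min = 5:52 PM.
The wash step ends at 5:52 PM + 81 min = 7:13 PM.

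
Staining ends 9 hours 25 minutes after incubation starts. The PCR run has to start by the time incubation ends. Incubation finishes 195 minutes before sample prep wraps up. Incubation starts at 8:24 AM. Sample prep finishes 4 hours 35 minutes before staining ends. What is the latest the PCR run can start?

9:59 AM

Staining ends at 8:24 AM + 565 min = 5:49 PM.
Sample prep ends at 5:49 PM − 275 min = 1:14 PM.
Incubation ends at 1:14 PM − 195 min = 9:59 AM.
The PCR run is bounded by incubation, so the latest it can start is 9:59 AM.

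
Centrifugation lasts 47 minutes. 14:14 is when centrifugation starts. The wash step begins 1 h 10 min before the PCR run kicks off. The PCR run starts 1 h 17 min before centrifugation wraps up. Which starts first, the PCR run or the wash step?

the wash step

Centrifugation ends at 14:14 + 47 min = 15:01.
The PCR run starts at 15:01 − 77 min = 13:44.
The wash step starts at 13:44 − 70 min = 12:34.
The PCR run starts at 13:44 and the wash step starts at 12:34, so the wash step is first.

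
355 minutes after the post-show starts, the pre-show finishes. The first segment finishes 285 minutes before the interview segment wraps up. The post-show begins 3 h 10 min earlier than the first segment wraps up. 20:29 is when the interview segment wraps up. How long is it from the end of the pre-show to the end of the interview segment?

The first segment ends at 20:29 − 285 min = 15:44.
The post-show starts at 15:44 − 190 min = 12:34.
The pre-show ends at 12:34 + 355 min = 18:29.
From 18:29 to 20:29 is 2 hours.

2 hours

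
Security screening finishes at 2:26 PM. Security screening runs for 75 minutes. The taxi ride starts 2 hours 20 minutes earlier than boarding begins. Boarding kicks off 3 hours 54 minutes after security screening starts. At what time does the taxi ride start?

2:45 PM

Security screening starts at 2:26 PM − 75 min = 1:11 PM.
Boarding starts at 1:11 PM + 234 min = 5:05 PM.
The taxi ride starts at 5:05 PM − 140 min = 2:45 PM.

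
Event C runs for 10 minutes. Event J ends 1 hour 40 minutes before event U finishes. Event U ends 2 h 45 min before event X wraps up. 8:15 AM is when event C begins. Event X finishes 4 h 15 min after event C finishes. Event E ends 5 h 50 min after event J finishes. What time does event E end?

Event C ends at 8:15 AM + 10 min = 8:25 AM.
Event X ends at 8:25 AM + 255 min = 12:40 PM.
Event U ends at 12:40 PM − 165 min = 9:55 AM.
Event J ends at 9:55 AM − 100 min = 8:15 AM.
Event E ends at 8:15 AM + 350 min = 2:05 PM.

2:05 PM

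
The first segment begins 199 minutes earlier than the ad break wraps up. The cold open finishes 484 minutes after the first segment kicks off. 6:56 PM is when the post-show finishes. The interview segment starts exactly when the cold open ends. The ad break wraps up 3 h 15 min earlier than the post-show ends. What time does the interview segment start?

8:26 PM

The ad break ends at 6:56 PM − 195 min = 3:41 PM.
The first segment starts at 3:41 PM − 199 min = 12:22 PM.
The cold open ends at 12:22 PM + 484 min = 8:26 PM.
So the interview segment starts at 8:26 PM.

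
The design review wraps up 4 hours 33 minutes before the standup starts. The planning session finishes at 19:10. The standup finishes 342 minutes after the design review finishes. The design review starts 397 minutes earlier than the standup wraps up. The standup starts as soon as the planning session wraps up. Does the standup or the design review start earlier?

The standup starts at 19:10.
The design review ends at 19:10 − 273 min = 14:37.
The standup ends at 14:37 + 342 min = 20:19.
The design review starts at 20:19 − 397 min = 13:42.
The standup starts at 19:10 and the design review starts at 13:42, so the design review is first.

the design review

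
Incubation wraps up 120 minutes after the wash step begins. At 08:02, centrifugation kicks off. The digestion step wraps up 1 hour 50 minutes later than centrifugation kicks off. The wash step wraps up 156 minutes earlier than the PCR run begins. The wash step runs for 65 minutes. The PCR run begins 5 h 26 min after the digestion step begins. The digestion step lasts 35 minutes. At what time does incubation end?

13:02

The digestion step ends at 08:02 + 110 min = 09:52.
The digestion step starts at 09:52 − 35 min = 09:17.
The PCR run starts at 09:17 + 326 min = 14:43.
The wash step ends at 14:43 − 156 min = 12:07.
The wash step starts at 12:07 − 65 min = 11:02.
Incubation ends at 11:02 + 120 min = 13:02.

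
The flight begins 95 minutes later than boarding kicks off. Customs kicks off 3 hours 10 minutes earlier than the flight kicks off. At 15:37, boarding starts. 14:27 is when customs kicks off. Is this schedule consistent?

No

The flight starts at 15:37 + 95 min = 17:12.
Customs starts at 17:12 − 190 min = 14:02.
But customs is also said to start at 14:27 — a 25-minute conflict.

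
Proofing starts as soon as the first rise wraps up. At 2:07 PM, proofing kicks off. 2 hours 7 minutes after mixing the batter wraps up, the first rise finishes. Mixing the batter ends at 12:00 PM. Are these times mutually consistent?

The first rise ends at 12:00 PM + 127 min = 2:07 PM.
So proofing starts at 2:07 PM.
That matches the stated 2:07 PM, so the schedule is consistent.

Yes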